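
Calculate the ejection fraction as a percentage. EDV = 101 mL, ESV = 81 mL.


SV = EDV - ESV = 101 - 81 = 20 mL
EF = SV/EDV * 100 = 20/101 * 100
EF = 19.8%


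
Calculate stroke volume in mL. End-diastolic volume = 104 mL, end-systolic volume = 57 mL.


SV = EDV - ESV
SV = 104 - 57
SV = 47 mL


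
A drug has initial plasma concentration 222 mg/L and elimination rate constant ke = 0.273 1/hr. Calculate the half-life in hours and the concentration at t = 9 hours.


t_half = ln(2) / ke = 0.693147 / 0.273 = 2.539 hr
C(t) = C0 * exp(-ke*t) = 222 * exp(-0.273*9)
C(9) = 19.02 mg/L


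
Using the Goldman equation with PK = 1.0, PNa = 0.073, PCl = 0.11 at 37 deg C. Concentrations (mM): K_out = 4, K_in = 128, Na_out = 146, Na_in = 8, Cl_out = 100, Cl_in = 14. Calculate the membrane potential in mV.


Vm = (RT/F)*ln((PK*Ko + PNa*Nao + PCl*Cli)/(PK*Ki + PNa*Nai + PCl*Clo))
Numer = 16.198, Denom = 139.584
Vm = -57.56 mV


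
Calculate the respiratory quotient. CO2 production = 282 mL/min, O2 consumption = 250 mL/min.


RQ = VCO2 / VO2
RQ = 282 / 250
RQ = 1.128


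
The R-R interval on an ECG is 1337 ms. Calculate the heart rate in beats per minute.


HR = 60 / RR_interval(s)
RR = 1337 ms = 1.337 s
HR = 60 / 1.337 = 44.88 bpm


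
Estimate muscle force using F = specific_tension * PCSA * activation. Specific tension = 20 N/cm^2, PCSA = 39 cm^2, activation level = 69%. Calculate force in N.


F = sigma * PCSA * activation
F = 20 * 39 * 0.69
F = 538.2 N


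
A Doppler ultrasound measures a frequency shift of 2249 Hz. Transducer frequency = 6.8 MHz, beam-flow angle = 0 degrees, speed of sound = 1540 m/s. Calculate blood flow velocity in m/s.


v = fd * c / (2 * f0 * cos(theta))
v = 2249 * 1540 / (2 * 6.8000e+06 * cos(0))
v = 0.2547 m/s


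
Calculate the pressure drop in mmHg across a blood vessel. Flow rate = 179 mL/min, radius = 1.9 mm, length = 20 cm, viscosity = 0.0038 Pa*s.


dP = 8*mu*L*Q / (pi*r^4)
Q = 179 mL/min = 2.98333e-06 m^3/s
dP = 443.038 Pa = 443.038 / 133.322 mmHg = 3.323 mmHg


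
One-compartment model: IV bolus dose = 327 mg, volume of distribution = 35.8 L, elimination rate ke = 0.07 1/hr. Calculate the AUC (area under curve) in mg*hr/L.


C0 = Dose/Vd = 327/35.8 = 9.13408 mg/L
AUC = C0/ke = 9.13408/0.07
AUC = 130.5 mg*hr/L


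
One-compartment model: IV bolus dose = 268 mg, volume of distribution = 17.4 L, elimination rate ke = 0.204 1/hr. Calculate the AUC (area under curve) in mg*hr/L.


C0 = Dose/Vd = 268/17.4 = 15.4023 mg/L
AUC = C0/ke = 15.4023/0.204
AUC = 75.5 mg*hr/L


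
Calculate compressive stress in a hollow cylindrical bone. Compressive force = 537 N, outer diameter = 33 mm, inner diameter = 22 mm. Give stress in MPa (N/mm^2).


A = pi*(r_o^2 - r_i^2)
r_o = 16.5 mm, r_i = 11 mm
A = 475.166 mm^2
sigma = F/A = 537 / 475.166
sigma = 1.13 MPa


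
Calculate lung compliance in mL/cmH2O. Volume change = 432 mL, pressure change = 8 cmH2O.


C = dV / dP
C = 432 / 8
C = 54 mL/cmH2O


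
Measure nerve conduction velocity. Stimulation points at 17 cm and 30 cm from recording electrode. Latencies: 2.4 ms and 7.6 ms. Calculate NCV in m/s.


Distance = (30 - 17) / 100 = 0.13 m
dt = (7.6 - 2.4) / 1000 = 0.0052 s
NCV = dist / dt = 25 m/s


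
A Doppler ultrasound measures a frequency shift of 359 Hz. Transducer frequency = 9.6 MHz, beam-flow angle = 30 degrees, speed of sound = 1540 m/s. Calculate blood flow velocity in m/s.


v = fd * c / (2 * f0 * cos(theta))
v = 359 * 1540 / (2 * 9.6000e+06 * cos(30))
v = 0.03325 m/s


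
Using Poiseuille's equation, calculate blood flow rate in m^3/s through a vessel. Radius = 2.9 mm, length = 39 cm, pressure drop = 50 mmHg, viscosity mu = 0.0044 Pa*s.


Q = pi*r^4*dP / (8*mu*L)
r = 0.0029 m, L = 0.39 m
dP = 50 mmHg = 6666.1 Pa
Q = 1.0790e-04 m^3/s


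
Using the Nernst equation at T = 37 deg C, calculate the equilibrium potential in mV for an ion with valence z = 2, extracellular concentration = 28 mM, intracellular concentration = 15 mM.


E = (RT/(zF)) * ln(C_out/C_in)
T = 37 + 273.15 = 310.15 K
E = (8.314 * 310.15 / (2 * 96485)) * ln(28/15)
E = 8.34 mV


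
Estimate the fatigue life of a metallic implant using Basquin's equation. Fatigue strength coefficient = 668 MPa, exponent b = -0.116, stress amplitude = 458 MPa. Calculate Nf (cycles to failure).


sigma_a = sigma_f' * (2Nf)^b
2Nf = (sigma_a/sigma_f')^(1/b)
2Nf = (458/668)^(1/-0.116)
2Nf = 25.883662
Nf = 12.94


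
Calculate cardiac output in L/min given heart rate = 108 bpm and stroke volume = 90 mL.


CO = HR * SV
CO = 108 * 90 / 1000
CO = 9.72 L/min


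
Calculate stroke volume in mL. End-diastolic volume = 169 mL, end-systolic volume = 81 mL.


SV = EDV - ESV
SV = 169 - 81
SV = 88 mL


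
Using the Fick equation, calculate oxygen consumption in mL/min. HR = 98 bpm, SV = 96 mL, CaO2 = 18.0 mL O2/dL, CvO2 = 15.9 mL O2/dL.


CO = HR*SV = 98*96/1000 = 9.408 L/min
a-v O2 diff = 18.0 - 15.9 = 2.1 mL/dL
VO2 = CO * (CaO2-CvO2) * 10 dL/L
VO2 = 9.408 * 2.1 * 10
VO2 = 197.6 mL/min


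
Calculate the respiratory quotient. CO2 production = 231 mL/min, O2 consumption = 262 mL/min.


RQ = VCO2 / VO2
RQ = 231 / 262
RQ = 0.8817


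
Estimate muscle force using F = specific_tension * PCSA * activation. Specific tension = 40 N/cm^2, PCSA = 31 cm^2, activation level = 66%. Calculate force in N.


F = sigma * PCSA * activation
F = 40 * 31 * 0.66
F = 818.4 N


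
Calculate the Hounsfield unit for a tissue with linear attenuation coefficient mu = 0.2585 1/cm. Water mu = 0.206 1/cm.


HU = ((mu_tissue - mu_water) / mu_water) * 1000
HU = ((0.2585 - 0.206) / 0.206) * 1000
HU = 254.9


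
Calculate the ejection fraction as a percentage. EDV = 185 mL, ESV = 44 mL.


SV = EDV - ESV = 185 - 44 = 141 mL
EF = SV/EDV * 100 = 141/185 * 100
EF = 76.22%


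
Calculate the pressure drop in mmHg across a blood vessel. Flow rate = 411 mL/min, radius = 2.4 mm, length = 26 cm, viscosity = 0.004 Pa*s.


dP = 8*mu*L*Q / (pi*r^4)
Q = 411 mL/min = 6.85e-06 m^3/s
dP = 546.788 Pa = 546.788 / 133.322 mmHg = 4.101 mmHg


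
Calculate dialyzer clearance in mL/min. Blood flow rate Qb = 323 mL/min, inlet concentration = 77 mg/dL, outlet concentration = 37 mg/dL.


K = Qb * (Cb_in - Cb_out) / Cb_in
K = 323 * (77 - 37) / 77
K = 167.8 mL/min


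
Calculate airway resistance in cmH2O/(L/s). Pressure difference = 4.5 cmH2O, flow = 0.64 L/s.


R = dP / flow
R = 4.5 / 0.64
R = 7.031 cmH2O/(L/s)


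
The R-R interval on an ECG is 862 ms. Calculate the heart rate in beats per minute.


HR = 60 / RR_interval(s)
RR = 862 ms = 0.862 s
HR = 60 / 0.862 = 69.61 bpm


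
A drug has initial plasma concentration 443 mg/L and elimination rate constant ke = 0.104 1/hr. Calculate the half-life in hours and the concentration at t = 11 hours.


t_half = ln(2) / ke = 0.693147 / 0.104 = 6.665 hr
C(t) = C0 * exp(-ke*t) = 443 * exp(-0.104*11)
C(11) = 141.1 mg/L


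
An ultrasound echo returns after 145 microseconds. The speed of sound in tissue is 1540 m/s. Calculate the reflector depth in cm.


depth = c * t / 2
t = 145 us = 1.4500e-04 s
depth = 1540 * 1.4500e-04 / 2
depth = 0.11165 m = 11.165 cm


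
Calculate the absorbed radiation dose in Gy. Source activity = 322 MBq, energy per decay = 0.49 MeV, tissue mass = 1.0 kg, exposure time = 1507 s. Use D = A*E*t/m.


A = 322 MBq = 3.2200e+08 Bq
E = 0.49 MeV = 7.8498e-14 J
D = A*E*t/m = 3.2200e+08*7.8498e-14*1507/1.0
D = 0.03809 Gy


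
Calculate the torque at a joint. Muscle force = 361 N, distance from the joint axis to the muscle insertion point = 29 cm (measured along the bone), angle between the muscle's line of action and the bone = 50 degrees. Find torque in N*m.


Torque = F * d * sin(theta)   (moment arm = d*sin(theta))
d = 29 cm = 0.29 m
Torque = 361 * 0.29 * sin(50)
Torque = 80.2 N*m


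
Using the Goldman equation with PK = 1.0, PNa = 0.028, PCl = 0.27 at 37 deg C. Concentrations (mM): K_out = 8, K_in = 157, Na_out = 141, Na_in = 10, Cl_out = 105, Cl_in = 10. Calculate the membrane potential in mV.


Vm = (RT/F)*ln((PK*Ko + PNa*Nao + PCl*Cli)/(PK*Ki + PNa*Nai + PCl*Clo))
Numer = 14.648, Denom = 185.63
Vm = -67.87 mV


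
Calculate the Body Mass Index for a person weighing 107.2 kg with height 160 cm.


BMI = weight / height^2
height = 160 cm = 1.6 m
BMI = 107.2 / 1.6^2
BMI = 41.87 kg/m^2


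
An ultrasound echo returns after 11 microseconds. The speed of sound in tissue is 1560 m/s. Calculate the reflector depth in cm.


depth = c * t / 2
t = 11 us = 1.1000e-05 s
depth = 1560 * 1.1000e-05 / 2
depth = 0.00858 m = 0.858 cm


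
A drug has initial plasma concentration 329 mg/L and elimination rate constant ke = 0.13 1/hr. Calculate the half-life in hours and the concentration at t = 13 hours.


t_half = ln(2) / ke = 0.693147 / 0.13 = 5.332 hr
C(t) = C0 * exp(-ke*t) = 329 * exp(-0.13*13)
C(13) = 60.71 mg/L


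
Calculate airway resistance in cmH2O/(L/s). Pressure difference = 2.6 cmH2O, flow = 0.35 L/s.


R = dP / flow
R = 2.6 / 0.35
R = 7.429 cmH2O/(L/s)


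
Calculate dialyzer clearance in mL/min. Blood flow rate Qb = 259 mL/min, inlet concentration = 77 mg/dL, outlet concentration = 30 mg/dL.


K = Qb * (Cb_in - Cb_out) / Cb_in
K = 259 * (77 - 30) / 77
K = 158.1 mL/min


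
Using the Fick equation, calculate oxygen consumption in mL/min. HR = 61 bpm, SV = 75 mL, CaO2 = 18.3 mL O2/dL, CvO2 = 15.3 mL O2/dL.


CO = HR*SV = 61*75/1000 = 4.575 L/min
a-v O2 diff = 18.3 - 15.3 = 3 mL/dL
VO2 = CO * (CaO2-CvO2) * 10 dL/L
VO2 = 4.575 * 3 * 10
VO2 = 137.2 mL/min


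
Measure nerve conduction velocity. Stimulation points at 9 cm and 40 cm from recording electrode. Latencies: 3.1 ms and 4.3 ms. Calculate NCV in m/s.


Distance = (40 - 9) / 100 = 0.31 m
dt = (4.3 - 3.1) / 1000 = 0.0012 s
NCV = dist / dt = 258.3 m/s


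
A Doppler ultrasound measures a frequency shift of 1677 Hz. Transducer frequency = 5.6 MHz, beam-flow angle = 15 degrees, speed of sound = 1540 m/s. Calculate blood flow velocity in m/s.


v = fd * c / (2 * f0 * cos(theta))
v = 1677 * 1540 / (2 * 5.6000e+06 * cos(15))
v = 0.2387 m/s


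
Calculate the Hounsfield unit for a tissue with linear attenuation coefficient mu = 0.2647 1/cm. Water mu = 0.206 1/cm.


HU = ((mu_tissue - mu_water) / mu_water) * 1000
HU = ((0.2647 - 0.206) / 0.206) * 1000
HU = 285


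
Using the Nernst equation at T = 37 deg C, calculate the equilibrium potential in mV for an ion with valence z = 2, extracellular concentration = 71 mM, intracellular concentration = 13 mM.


E = (RT/(zF)) * ln(C_out/C_in)
T = 37 + 273.15 = 310.15 K
E = (8.314 * 310.15 / (2 * 96485)) * ln(71/13)
E = 22.69 mV


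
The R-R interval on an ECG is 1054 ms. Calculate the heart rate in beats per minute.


HR = 60 / RR_interval(s)
RR = 1054 ms = 1.054 s
HR = 60 / 1.054 = 56.93 bpm


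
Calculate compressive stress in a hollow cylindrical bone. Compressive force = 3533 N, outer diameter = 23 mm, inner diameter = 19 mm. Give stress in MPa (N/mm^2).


A = pi*(r_o^2 - r_i^2)
r_o = 11.5 mm, r_i = 9.5 mm
A = 131.947 mm^2
sigma = F/A = 3533 / 131.947
sigma = 26.78 MPa


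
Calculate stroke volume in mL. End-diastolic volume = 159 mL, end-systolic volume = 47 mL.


SV = EDV - ESV
SV = 159 - 47
SV = 112 mL


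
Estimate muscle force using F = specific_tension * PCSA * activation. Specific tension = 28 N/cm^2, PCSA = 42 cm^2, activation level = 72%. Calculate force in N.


F = sigma * PCSA * activation
F = 28 * 42 * 0.72
F = 846.7 N


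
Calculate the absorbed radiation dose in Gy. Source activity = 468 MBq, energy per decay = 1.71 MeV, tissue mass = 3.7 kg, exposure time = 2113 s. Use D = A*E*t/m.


A = 468 MBq = 4.6800e+08 Bq
E = 1.71 MeV = 2.73942e-13 J
D = A*E*t/m = 4.6800e+08*2.73942e-13*2113/3.7
D = 0.07322 Gy


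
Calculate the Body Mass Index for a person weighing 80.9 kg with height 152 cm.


BMI = weight / height^2
height = 152 cm = 1.52 m
BMI = 80.9 / 1.52^2
BMI = 35.02 kg/m^2


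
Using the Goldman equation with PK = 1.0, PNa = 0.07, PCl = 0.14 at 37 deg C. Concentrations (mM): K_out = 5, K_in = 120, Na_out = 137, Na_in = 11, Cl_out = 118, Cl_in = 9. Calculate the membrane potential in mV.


Vm = (RT/F)*ln((PK*Ko + PNa*Nao + PCl*Cli)/(PK*Ki + PNa*Nai + PCl*Clo))
Numer = 15.85, Denom = 137.29
Vm = -57.7 mV


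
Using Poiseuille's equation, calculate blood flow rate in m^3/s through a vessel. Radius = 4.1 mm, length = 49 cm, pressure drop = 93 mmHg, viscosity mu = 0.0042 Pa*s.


Q = pi*r^4*dP / (8*mu*L)
r = 0.0041 m, L = 0.49 m
dP = 93 mmHg = 12398.946 Pa
Q = 6.6855e-04 m^3/s


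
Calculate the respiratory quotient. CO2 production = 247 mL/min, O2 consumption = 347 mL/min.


RQ = VCO2 / VO2
RQ = 247 / 347
RQ = 0.7118


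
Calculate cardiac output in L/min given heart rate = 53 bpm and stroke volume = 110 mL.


CO = HR * SV
CO = 53 * 110 / 1000
CO = 5.83 L/min


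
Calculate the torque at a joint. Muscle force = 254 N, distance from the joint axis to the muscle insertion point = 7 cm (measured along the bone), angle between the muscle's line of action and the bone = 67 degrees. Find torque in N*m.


Torque = F * d * sin(theta)   (moment arm = d*sin(theta))
d = 7 cm = 0.07 m
Torque = 254 * 0.07 * sin(67)
Torque = 16.37 N*m


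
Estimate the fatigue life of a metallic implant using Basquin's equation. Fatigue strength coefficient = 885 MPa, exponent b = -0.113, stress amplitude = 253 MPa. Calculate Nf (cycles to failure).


sigma_a = sigma_f' * (2Nf)^b
2Nf = (sigma_a/sigma_f')^(1/b)
2Nf = (253/885)^(1/-0.113)
2Nf = 64951.727
Nf = 3.248e+04


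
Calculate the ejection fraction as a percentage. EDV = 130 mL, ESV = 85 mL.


SV = EDV - ESV = 130 - 85 = 45 mL
EF = SV/EDV * 100 = 45/130 * 100
EF = 34.62%


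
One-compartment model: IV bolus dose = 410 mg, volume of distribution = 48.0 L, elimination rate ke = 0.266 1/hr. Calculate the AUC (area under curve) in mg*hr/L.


C0 = Dose/Vd = 410/48.0 = 8.54167 mg/L
AUC = C0/ke = 8.54167/0.266
AUC = 32.11 mg*hr/L


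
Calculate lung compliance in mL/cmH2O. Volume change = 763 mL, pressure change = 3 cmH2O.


C = dV / dP
C = 763 / 3
C = 254.3 mL/cmH2O


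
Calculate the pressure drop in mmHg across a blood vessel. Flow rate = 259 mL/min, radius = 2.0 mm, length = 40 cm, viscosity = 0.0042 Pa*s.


dP = 8*mu*L*Q / (pi*r^4)
Q = 259 mL/min = 4.31667e-06 m^3/s
dP = 1154.19 Pa = 1154.19 / 133.322 mmHg = 8.657 mmHg


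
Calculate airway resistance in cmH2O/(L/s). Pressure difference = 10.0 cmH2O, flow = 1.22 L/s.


R = dP / flow
R = 10.0 / 1.22
R = 8.197 cmH2O/(L/s)


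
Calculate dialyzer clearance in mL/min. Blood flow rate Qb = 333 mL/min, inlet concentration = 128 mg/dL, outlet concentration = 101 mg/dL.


K = Qb * (Cb_in - Cb_out) / Cb_in
K = 333 * (128 - 101) / 128
K = 70.24 mL/min


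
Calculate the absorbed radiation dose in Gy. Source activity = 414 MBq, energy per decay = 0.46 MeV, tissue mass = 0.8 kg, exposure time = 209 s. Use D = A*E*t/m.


A = 414 MBq = 4.1400e+08 Bq
E = 0.46 MeV = 7.3692e-14 J
D = A*E*t/m = 4.1400e+08*7.3692e-14*209/0.8
D = 0.00797 Gy


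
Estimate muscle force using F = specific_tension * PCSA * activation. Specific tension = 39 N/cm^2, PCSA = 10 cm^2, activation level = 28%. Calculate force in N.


F = sigma * PCSA * activation
F = 39 * 10 * 0.28
F = 109.2 N


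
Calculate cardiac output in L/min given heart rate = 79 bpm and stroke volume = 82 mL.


CO = HR * SV
CO = 79 * 82 / 1000
CO = 6.478 L/min


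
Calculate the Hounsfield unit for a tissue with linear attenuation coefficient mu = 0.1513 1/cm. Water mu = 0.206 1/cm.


HU = ((mu_tissue - mu_water) / mu_water) * 1000
HU = ((0.1513 - 0.206) / 0.206) * 1000
HU = -265.5


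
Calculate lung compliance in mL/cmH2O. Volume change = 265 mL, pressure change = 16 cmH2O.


C = dV / dP
C = 265 / 16
C = 16.56 mL/cmH2O


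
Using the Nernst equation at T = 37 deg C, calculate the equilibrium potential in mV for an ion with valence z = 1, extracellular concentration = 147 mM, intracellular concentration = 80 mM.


E = (RT/(zF)) * ln(C_out/C_in)
T = 37 + 273.15 = 310.15 K
E = (8.314 * 310.15 / (1 * 96485)) * ln(147/80)
E = 16.26 mV


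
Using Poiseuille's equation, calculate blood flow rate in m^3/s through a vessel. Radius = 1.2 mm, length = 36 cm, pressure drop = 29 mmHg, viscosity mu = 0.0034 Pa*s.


Q = pi*r^4*dP / (8*mu*L)
r = 0.0012 m, L = 0.36 m
dP = 29 mmHg = 3866.338 Pa
Q = 2.5722e-06 m^3/s


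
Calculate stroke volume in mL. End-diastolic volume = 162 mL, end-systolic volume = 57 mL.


SV = EDV - ESV
SV = 162 - 57
SV = 105 mL


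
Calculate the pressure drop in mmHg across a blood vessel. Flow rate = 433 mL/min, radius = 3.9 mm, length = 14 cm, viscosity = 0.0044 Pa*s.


dP = 8*mu*L*Q / (pi*r^4)
Q = 433 mL/min = 7.21667e-06 m^3/s
dP = 48.9327 Pa = 48.9327 / 133.322 mmHg = 0.367 mmHg


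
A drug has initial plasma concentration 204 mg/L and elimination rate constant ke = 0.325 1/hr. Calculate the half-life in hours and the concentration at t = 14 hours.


t_half = ln(2) / ke = 0.693147 / 0.325 = 2.133 hr
C(t) = C0 * exp(-ke*t) = 204 * exp(-0.325*14)
C(14) = 2.156 mg/L


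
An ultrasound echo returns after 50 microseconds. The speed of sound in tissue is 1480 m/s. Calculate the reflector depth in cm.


depth = c * t / 2
t = 50 us = 5.0000e-05 s
depth = 1480 * 5.0000e-05 / 2
depth = 0.037 m = 3.7 cm


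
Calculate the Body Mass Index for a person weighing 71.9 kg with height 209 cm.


BMI = weight / height^2
height = 209 cm = 2.09 m
BMI = 71.9 / 2.09^2
BMI = 16.46 kg/m^2


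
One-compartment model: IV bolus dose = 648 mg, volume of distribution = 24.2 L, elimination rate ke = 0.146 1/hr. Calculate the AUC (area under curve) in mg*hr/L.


C0 = Dose/Vd = 648/24.2 = 26.7769 mg/L
AUC = C0/ke = 26.7769/0.146
AUC = 183.4 mg*hr/L


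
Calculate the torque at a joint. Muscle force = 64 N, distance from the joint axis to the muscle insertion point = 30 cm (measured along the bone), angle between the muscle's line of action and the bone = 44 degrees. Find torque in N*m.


Torque = F * d * sin(theta)   (moment arm = d*sin(theta))
d = 30 cm = 0.3 m
Torque = 64 * 0.3 * sin(44)
Torque = 13.34 N*m


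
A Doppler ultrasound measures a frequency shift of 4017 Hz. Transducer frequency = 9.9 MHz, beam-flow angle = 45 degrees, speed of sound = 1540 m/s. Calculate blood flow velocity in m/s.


v = fd * c / (2 * f0 * cos(theta))
v = 4017 * 1540 / (2 * 9.9000e+06 * cos(45))
v = 0.4418 m/s


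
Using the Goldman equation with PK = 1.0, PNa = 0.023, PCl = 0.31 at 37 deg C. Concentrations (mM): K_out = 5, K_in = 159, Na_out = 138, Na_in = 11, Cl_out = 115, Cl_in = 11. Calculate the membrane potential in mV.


Vm = (RT/F)*ln((PK*Ko + PNa*Nao + PCl*Cli)/(PK*Ki + PNa*Nai + PCl*Clo))
Numer = 11.584, Denom = 194.903
Vm = -75.44 mV


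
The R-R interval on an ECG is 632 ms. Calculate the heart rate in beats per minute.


HR = 60 / RR_interval(s)
RR = 632 ms = 0.632 s
HR = 60 / 0.632 = 94.94 bpm


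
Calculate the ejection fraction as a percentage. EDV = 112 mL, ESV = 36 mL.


SV = EDV - ESV = 112 - 36 = 76 mL
EF = SV/EDV * 100 = 76/112 * 100
EF = 67.86%


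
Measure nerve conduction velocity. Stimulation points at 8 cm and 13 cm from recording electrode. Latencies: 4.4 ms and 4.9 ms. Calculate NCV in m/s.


Distance = (13 - 8) / 100 = 0.05 m
dt = (4.9 - 4.4) / 1000 = 5.0000e-04 s
NCV = dist / dt = 100 m/s


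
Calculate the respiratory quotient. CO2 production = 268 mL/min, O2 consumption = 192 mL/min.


RQ = VCO2 / VO2
RQ = 268 / 192
RQ = 1.396


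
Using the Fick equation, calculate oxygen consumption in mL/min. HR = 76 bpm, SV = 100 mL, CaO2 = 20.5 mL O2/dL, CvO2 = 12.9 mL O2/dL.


CO = HR*SV = 76*100/1000 = 7.6 L/min
a-v O2 diff = 20.5 - 12.9 = 7.6 mL/dL
VO2 = CO * (CaO2-CvO2) * 10 dL/L
VO2 = 7.6 * 7.6 * 10
VO2 = 577.6 mL/min


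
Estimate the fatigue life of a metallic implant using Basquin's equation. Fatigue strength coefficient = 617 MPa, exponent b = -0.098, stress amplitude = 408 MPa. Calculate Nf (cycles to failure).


sigma_a = sigma_f' * (2Nf)^b
2Nf = (sigma_a/sigma_f')^(1/b)
2Nf = (408/617)^(1/-0.098)
2Nf = 68.062543
Nf = 34.03


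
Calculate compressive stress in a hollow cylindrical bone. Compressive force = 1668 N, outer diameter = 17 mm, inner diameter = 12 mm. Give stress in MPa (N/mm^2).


A = pi*(r_o^2 - r_i^2)
r_o = 8.5 mm, r_i = 6 mm
A = 113.883 mm^2
sigma = F/A = 1668 / 113.883
sigma = 14.65 MPa


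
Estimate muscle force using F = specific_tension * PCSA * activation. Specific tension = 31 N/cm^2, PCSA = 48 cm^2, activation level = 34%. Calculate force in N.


F = sigma * PCSA * activation
F = 31 * 48 * 0.34
F = 505.9 N


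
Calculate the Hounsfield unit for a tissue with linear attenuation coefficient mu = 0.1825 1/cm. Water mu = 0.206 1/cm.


HU = ((mu_tissue - mu_water) / mu_water) * 1000
HU = ((0.1825 - 0.206) / 0.206) * 1000
HU = -114.1


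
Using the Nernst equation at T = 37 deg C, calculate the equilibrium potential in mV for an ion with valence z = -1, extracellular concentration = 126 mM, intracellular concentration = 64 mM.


E = (RT/(zF)) * ln(C_out/C_in)
T = 37 + 273.15 = 310.15 K
E = (8.314 * 310.15 / (-1 * 96485)) * ln(126/64)
E = -18.1 mV


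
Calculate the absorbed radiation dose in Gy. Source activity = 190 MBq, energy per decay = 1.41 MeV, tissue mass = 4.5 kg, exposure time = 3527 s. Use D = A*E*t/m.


A = 190 MBq = 1.9000e+08 Bq
E = 1.41 MeV = 2.25882e-13 J
D = A*E*t/m = 1.9000e+08*2.25882e-13*3527/4.5
D = 0.03364 Gy


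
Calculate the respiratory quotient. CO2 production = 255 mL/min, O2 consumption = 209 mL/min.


RQ = VCO2 / VO2
RQ = 255 / 209
RQ = 1.22


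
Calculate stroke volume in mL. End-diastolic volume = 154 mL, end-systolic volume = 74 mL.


SV = EDV - ESV
SV = 154 - 74
SV = 80 mL


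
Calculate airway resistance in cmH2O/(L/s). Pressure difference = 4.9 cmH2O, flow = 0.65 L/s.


R = dP / flow
R = 4.9 / 0.65
R = 7.538 cmH2O/(L/s)


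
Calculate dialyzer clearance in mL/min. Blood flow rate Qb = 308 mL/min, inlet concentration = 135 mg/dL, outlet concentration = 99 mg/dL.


K = Qb * (Cb_in - Cb_out) / Cb_in
K = 308 * (135 - 99) / 135
K = 82.13 mL/min


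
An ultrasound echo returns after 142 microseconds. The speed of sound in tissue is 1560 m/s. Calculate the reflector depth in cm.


depth = c * t / 2
t = 142 us = 1.4200e-04 s
depth = 1560 * 1.4200e-04 / 2
depth = 0.11076 m = 11.076 cm


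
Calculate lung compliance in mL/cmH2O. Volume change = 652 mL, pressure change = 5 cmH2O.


C = dV / dP
C = 652 / 5
C = 130.4 mL/cmH2O


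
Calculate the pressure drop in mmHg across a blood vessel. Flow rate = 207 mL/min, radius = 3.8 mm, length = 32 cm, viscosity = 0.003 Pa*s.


dP = 8*mu*L*Q / (pi*r^4)
Q = 207 mL/min = 3.45e-06 m^3/s
dP = 40.4479 Pa = 40.4479 / 133.322 mmHg = 0.3034 mmHg


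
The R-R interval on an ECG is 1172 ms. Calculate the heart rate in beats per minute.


HR = 60 / RR_interval(s)
RR = 1172 ms = 1.172 s
HR = 60 / 1.172 = 51.19 bpm


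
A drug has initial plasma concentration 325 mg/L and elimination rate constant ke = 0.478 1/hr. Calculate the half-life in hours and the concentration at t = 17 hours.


t_half = ln(2) / ke = 0.693147 / 0.478 = 1.45 hr
C(t) = C0 * exp(-ke*t) = 325 * exp(-0.478*17)
C(17) = 0.09612 mg/L


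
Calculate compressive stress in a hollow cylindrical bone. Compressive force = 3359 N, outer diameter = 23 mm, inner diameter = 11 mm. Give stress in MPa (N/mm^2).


A = pi*(r_o^2 - r_i^2)
r_o = 11.5 mm, r_i = 5.5 mm
A = 320.442 mm^2
sigma = F/A = 3359 / 320.442
sigma = 10.48 MPa


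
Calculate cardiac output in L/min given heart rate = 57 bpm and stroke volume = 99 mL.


CO = HR * SV
CO = 57 * 99 / 1000
CO = 5.643 L/min


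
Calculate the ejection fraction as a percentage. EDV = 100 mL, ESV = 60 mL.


SV = EDV - ESV = 100 - 60 = 40 mL
EF = SV/EDV * 100 = 40/100 * 100
EF = 40%


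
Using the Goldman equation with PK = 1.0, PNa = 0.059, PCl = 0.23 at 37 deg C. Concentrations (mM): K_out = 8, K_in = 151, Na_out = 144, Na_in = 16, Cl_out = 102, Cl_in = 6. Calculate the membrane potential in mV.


Vm = (RT/F)*ln((PK*Ko + PNa*Nao + PCl*Cli)/(PK*Ki + PNa*Nai + PCl*Clo))
Numer = 17.876, Denom = 175.404
Vm = -61.03 mV


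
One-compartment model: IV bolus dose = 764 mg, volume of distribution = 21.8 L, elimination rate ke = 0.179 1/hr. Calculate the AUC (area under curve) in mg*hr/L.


C0 = Dose/Vd = 764/21.8 = 35.0459 mg/L
AUC = C0/ke = 35.0459/0.179
AUC = 195.8 mg*hr/L


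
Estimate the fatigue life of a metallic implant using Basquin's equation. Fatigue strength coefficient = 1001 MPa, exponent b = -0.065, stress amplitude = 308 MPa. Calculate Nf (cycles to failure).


sigma_a = sigma_f' * (2Nf)^b
2Nf = (sigma_a/sigma_f')^(1/b)
2Nf = (308/1001)^(1/-0.065)
2Nf = 75011635
Nf = 3.7506e+07


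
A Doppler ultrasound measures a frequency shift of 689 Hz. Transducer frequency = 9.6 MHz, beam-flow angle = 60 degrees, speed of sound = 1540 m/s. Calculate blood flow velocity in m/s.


v = fd * c / (2 * f0 * cos(theta))
v = 689 * 1540 / (2 * 9.6000e+06 * cos(60))
v = 0.1105 m/s


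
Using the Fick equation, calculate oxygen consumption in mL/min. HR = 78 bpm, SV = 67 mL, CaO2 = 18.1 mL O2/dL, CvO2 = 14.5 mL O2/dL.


CO = HR*SV = 78*67/1000 = 5.226 L/min
a-v O2 diff = 18.1 - 14.5 = 3.6 mL/dL
VO2 = CO * (CaO2-CvO2) * 10 dL/L
VO2 = 5.226 * 3.6 * 10
VO2 = 188.1 mL/min


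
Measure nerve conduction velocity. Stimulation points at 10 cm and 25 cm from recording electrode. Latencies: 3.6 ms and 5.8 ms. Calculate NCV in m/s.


Distance = (25 - 10) / 100 = 0.15 m
dt = (5.8 - 3.6) / 1000 = 0.0022 s
NCV = dist / dt = 68.18 m/s


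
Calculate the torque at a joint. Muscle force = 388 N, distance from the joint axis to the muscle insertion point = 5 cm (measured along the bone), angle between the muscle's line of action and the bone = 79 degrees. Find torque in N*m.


Torque = F * d * sin(theta)   (moment arm = d*sin(theta))
d = 5 cm = 0.05 m
Torque = 388 * 0.05 * sin(79)
Torque = 19.04 N*m


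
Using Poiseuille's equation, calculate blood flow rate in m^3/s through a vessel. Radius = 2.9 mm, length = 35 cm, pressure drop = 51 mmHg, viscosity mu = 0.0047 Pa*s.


Q = pi*r^4*dP / (8*mu*L)
r = 0.0029 m, L = 0.35 m
dP = 51 mmHg = 6799.422 Pa
Q = 1.1480e-04 m^3/s


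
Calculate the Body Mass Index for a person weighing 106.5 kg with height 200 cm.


BMI = weight / height^2
height = 200 cm = 2 m
BMI = 106.5 / 2^2
BMI = 26.62 kg/m^2


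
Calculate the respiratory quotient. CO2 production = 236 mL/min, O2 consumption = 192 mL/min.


RQ = VCO2 / VO2
RQ = 236 / 192
RQ = 1.229


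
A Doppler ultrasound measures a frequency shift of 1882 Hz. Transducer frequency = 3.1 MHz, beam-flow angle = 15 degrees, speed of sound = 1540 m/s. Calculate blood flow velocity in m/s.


v = fd * c / (2 * f0 * cos(theta))
v = 1882 * 1540 / (2 * 3.1000e+06 * cos(15))
v = 0.484 m/s


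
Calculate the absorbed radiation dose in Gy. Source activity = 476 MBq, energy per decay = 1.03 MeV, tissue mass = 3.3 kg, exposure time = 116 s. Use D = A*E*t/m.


A = 476 MBq = 4.7600e+08 Bq
E = 1.03 MeV = 1.65006e-13 J
D = A*E*t/m = 4.7600e+08*1.65006e-13*116/3.3
D = 0.002761 Gy


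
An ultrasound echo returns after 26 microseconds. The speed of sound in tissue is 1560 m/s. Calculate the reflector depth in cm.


depth = c * t / 2
t = 26 us = 2.6000e-05 s
depth = 1560 * 2.6000e-05 / 2
depth = 0.02028 m = 2.028 cm


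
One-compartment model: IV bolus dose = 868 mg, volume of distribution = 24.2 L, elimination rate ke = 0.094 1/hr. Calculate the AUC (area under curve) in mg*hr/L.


C0 = Dose/Vd = 868/24.2 = 35.8678 mg/L
AUC = C0/ke = 35.8678/0.094
AUC = 381.6 mg*hr/L


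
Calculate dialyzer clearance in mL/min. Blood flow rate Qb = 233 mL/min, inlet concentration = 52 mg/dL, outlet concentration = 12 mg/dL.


K = Qb * (Cb_in - Cb_out) / Cb_in
K = 233 * (52 - 12) / 52
K = 179.2 mL/min


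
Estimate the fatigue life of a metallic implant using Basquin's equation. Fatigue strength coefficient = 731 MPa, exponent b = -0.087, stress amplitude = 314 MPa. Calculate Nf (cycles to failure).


sigma_a = sigma_f' * (2Nf)^b
2Nf = (sigma_a/sigma_f')^(1/b)
2Nf = (314/731)^(1/-0.087)
2Nf = 16529.121
Nf = 8265


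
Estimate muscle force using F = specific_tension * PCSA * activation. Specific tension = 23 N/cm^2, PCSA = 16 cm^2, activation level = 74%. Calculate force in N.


F = sigma * PCSA * activation
F = 23 * 16 * 0.74
F = 272.3 N


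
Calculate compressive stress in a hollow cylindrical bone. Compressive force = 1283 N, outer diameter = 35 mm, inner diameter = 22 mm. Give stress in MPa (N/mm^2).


A = pi*(r_o^2 - r_i^2)
r_o = 17.5 mm, r_i = 11 mm
A = 581.98 mm^2
sigma = F/A = 1283 / 581.98
sigma = 2.205 MPa


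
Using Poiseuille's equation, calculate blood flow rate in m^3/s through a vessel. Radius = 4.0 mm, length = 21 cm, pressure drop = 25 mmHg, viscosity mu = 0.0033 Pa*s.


Q = pi*r^4*dP / (8*mu*L)
r = 0.004 m, L = 0.21 m
dP = 25 mmHg = 3333.05 Pa
Q = 4.8351e-04 m^3/s


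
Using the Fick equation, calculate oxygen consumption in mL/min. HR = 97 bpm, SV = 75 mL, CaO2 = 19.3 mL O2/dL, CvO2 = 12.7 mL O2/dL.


CO = HR*SV = 97*75/1000 = 7.275 L/min
a-v O2 diff = 19.3 - 12.7 = 6.6 mL/dL
VO2 = CO * (CaO2-CvO2) * 10 dL/L
VO2 = 7.275 * 6.6 * 10
VO2 = 480.2 mL/min


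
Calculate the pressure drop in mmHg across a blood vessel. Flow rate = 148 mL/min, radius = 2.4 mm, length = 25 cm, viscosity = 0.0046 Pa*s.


dP = 8*mu*L*Q / (pi*r^4)
Q = 148 mL/min = 2.46667e-06 m^3/s
dP = 217.723 Pa = 217.723 / 133.322 mmHg = 1.633 mmHg


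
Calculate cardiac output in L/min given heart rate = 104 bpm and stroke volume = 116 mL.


CO = HR * SV
CO = 104 * 116 / 1000
CO = 12.06 L/min


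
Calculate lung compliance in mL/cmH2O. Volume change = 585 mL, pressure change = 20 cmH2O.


C = dV / dP
C = 585 / 20
C = 29.25 mL/cmH2O


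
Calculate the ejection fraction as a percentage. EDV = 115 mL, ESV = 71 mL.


SV = EDV - ESV = 115 - 71 = 44 mL
EF = SV/EDV * 100 = 44/115 * 100
EF = 38.26%


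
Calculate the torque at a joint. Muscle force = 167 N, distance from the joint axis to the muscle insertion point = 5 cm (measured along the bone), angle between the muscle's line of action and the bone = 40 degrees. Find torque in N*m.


Torque = F * d * sin(theta)   (moment arm = d*sin(theta))
d = 5 cm = 0.05 m
Torque = 167 * 0.05 * sin(40)
Torque = 5.367 N*m


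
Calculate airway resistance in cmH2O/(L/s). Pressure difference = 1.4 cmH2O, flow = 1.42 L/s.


R = dP / flow
R = 1.4 / 1.42
R = 0.9859 cmH2O/(L/s)


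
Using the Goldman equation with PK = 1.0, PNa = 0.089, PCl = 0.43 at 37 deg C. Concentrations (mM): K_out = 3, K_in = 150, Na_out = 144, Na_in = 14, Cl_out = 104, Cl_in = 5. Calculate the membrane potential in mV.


Vm = (RT/F)*ln((PK*Ko + PNa*Nao + PCl*Cli)/(PK*Ki + PNa*Nai + PCl*Clo))
Numer = 17.966, Denom = 195.966
Vm = -63.86 mV


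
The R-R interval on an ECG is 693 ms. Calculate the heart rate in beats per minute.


HR = 60 / RR_interval(s)
RR = 693 ms = 0.693 s
HR = 60 / 0.693 = 86.58 bpm


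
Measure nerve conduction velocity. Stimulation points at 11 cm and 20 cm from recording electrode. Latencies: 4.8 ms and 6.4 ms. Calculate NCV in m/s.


Distance = (20 - 11) / 100 = 0.09 m
dt = (6.4 - 4.8) / 1000 = 0.0016 s
NCV = dist / dt = 56.25 m/s


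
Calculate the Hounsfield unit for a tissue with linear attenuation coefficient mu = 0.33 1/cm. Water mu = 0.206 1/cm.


HU = ((mu_tissue - mu_water) / mu_water) * 1000
HU = ((0.33 - 0.206) / 0.206) * 1000
HU = 601.9


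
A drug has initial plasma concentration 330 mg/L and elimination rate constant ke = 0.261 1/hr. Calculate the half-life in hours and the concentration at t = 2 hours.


t_half = ln(2) / ke = 0.693147 / 0.261 = 2.656 hr
C(t) = C0 * exp(-ke*t) = 330 * exp(-0.261*2)
C(2) = 195.8 mg/L


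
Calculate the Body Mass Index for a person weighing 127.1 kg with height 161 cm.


BMI = weight / height^2
height = 161 cm = 1.61 m
BMI = 127.1 / 1.61^2
BMI = 49.03 kg/m^2


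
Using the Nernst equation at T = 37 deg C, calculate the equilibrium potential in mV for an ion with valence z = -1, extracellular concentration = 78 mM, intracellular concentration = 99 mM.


E = (RT/(zF)) * ln(C_out/C_in)
T = 37 + 273.15 = 310.15 K
E = (8.314 * 310.15 / (-1 * 96485)) * ln(78/99)
E = 6.372 mV


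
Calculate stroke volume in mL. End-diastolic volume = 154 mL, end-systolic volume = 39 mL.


SV = EDV - ESV
SV = 154 - 39
SV = 115 mL


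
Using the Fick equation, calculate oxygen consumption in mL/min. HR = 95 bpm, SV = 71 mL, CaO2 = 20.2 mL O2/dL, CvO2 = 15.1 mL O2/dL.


CO = HR*SV = 95*71/1000 = 6.745 L/min
a-v O2 diff = 20.2 - 15.1 = 5.1 mL/dL
VO2 = CO * (CaO2-CvO2) * 10 dL/L
VO2 = 6.745 * 5.1 * 10
VO2 = 344 mL/min


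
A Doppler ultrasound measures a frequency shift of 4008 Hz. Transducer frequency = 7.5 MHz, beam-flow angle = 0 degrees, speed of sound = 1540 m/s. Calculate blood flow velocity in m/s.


v = fd * c / (2 * f0 * cos(theta))
v = 4008 * 1540 / (2 * 7.5000e+06 * cos(0))
v = 0.4115 m/s


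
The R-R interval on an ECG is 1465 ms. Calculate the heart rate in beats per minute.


HR = 60 / RR_interval(s)
RR = 1465 ms = 1.465 s
HR = 60 / 1.465 = 40.96 bpm


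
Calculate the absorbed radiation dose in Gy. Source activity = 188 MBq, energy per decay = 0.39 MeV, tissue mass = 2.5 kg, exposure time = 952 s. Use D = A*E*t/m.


A = 188 MBq = 1.8800e+08 Bq
E = 0.39 MeV = 6.2478e-14 J
D = A*E*t/m = 1.8800e+08*6.2478e-14*952/2.5
D = 0.004473 Gy


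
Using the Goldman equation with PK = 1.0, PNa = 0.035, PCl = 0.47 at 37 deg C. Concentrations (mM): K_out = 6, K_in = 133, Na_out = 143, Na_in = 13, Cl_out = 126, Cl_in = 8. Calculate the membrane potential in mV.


Vm = (RT/F)*ln((PK*Ko + PNa*Nao + PCl*Cli)/(PK*Ki + PNa*Nai + PCl*Clo))
Numer = 14.765, Denom = 192.675
Vm = -68.65 mV


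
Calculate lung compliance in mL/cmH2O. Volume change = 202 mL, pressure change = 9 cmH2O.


C = dV / dP
C = 202 / 9
C = 22.44 mL/cmH2O


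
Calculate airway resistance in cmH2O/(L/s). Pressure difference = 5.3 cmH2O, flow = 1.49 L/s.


R = dP / flow
R = 5.3 / 1.49
R = 3.557 cmH2O/(L/s)


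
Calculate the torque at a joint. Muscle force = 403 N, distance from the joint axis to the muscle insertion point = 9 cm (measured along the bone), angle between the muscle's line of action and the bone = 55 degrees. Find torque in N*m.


Torque = F * d * sin(theta)   (moment arm = d*sin(theta))
d = 9 cm = 0.09 m
Torque = 403 * 0.09 * sin(55)
Torque = 29.71 N*m


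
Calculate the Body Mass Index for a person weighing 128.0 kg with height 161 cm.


BMI = weight / height^2
height = 161 cm = 1.61 m
BMI = 128.0 / 1.61^2
BMI = 49.38 kg/m^2


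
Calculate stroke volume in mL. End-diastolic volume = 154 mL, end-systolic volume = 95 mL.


SV = EDV - ESV
SV = 154 - 95
SV = 59 mL


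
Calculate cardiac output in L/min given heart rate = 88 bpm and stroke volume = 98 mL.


CO = HR * SV
CO = 88 * 98 / 1000
CO = 8.624 L/min


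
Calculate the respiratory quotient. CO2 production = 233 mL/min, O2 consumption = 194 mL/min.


RQ = VCO2 / VO2
RQ = 233 / 194
RQ = 1.201


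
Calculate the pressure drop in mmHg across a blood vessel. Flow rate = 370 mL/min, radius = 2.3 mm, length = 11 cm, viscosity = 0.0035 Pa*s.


dP = 8*mu*L*Q / (pi*r^4)
Q = 370 mL/min = 6.16667e-06 m^3/s
dP = 216.043 Pa = 216.043 / 133.322 mmHg = 1.62 mmHg


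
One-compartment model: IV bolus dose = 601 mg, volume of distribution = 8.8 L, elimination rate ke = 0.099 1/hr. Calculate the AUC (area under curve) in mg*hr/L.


C0 = Dose/Vd = 601/8.8 = 68.2955 mg/L
AUC = C0/ke = 68.2955/0.099
AUC = 689.9 mg*hr/L


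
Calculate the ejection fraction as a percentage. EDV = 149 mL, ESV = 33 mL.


SV = EDV - ESV = 149 - 33 = 116 mL
EF = SV/EDV * 100 = 116/149 * 100
EF = 77.85%


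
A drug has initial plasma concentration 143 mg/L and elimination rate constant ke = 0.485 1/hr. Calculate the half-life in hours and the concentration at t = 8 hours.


t_half = ln(2) / ke = 0.693147 / 0.485 = 1.429 hr
C(t) = C0 * exp(-ke*t) = 143 * exp(-0.485*8)
C(8) = 2.953 mg/L


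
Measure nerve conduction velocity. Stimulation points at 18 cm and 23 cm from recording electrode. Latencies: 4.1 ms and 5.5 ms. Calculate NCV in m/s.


Distance = (23 - 18) / 100 = 0.05 m
dt = (5.5 - 4.1) / 1000 = 0.0014 s
NCV = dist / dt = 35.71 m/s


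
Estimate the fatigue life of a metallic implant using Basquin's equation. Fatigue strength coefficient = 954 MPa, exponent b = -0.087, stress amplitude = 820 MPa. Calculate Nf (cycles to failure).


sigma_a = sigma_f' * (2Nf)^b
2Nf = (sigma_a/sigma_f')^(1/b)
2Nf = (820/954)^(1/-0.087)
2Nf = 5.6959901
Nf = 2.848


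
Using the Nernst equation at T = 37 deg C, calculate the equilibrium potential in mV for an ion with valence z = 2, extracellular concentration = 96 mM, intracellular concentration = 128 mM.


E = (RT/(zF)) * ln(C_out/C_in)
T = 37 + 273.15 = 310.15 K
E = (8.314 * 310.15 / (2 * 96485)) * ln(96/128)
E = -3.844 mV


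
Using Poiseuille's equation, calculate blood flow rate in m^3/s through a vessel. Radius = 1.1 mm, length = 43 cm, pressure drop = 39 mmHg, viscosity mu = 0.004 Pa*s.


Q = pi*r^4*dP / (8*mu*L)
r = 0.0011 m, L = 0.43 m
dP = 39 mmHg = 5199.558 Pa
Q = 1.7381e-06 m^3/s


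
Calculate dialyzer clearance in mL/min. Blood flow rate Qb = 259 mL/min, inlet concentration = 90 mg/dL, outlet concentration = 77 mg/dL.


K = Qb * (Cb_in - Cb_out) / Cb_in
K = 259 * (90 - 77) / 90
K = 37.41 mL/min


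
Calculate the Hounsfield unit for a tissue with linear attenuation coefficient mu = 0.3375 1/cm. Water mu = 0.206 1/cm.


HU = ((mu_tissue - mu_water) / mu_water) * 1000
HU = ((0.3375 - 0.206) / 0.206) * 1000
HU = 638.3


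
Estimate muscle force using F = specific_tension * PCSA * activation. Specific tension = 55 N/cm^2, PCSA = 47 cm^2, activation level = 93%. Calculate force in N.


F = sigma * PCSA * activation
F = 55 * 47 * 0.93
F = 2404 N


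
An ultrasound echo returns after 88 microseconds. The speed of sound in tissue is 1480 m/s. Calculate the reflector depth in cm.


depth = c * t / 2
t = 88 us = 8.8000e-05 s
depth = 1480 * 8.8000e-05 / 2
depth = 0.06512 m = 6.512 cm


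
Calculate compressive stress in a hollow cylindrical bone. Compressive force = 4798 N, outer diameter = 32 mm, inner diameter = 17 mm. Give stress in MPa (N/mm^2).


A = pi*(r_o^2 - r_i^2)
r_o = 16 mm, r_i = 8.5 mm
A = 577.268 mm^2
sigma = F/A = 4798 / 577.268
sigma = 8.312 MPa


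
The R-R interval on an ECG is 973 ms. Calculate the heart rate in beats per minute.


HR = 60 / RR_interval(s)
RR = 973 ms = 0.973 s
HR = 60 / 0.973 = 61.66 bpm


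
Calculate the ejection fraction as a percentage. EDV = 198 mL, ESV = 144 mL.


SV = EDV - ESV = 198 - 144 = 54 mL
EF = SV/EDV * 100 = 54/198 * 100
EF = 27.27%


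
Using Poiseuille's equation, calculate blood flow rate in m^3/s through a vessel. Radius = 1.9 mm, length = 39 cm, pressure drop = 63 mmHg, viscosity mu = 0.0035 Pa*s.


Q = pi*r^4*dP / (8*mu*L)
r = 0.0019 m, L = 0.39 m
dP = 63 mmHg = 8399.286 Pa
Q = 3.1491e-05 m^3/s


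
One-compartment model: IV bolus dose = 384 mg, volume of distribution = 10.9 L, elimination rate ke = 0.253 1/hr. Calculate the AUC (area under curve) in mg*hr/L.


C0 = Dose/Vd = 384/10.9 = 35.2294 mg/L
AUC = C0/ke = 35.2294/0.253
AUC = 139.2 mg*hr/L
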